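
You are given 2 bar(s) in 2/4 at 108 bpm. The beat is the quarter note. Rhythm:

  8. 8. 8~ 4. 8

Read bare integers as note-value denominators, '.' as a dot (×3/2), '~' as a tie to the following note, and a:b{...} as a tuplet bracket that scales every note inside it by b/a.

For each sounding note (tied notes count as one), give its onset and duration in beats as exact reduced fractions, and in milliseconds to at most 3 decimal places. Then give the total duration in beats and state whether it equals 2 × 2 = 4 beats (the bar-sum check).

1) 0.0ms=0b +416.667ms=3/4b
2) 416.667ms=3/4b +416.667ms=3/4b
3) 833.333ms=3/2b +1111.111ms=2b
4) 1944.444ms=7/2b +277.778ms=1/2b
Σ=4b of 4 (108bpm 2/4) — PASS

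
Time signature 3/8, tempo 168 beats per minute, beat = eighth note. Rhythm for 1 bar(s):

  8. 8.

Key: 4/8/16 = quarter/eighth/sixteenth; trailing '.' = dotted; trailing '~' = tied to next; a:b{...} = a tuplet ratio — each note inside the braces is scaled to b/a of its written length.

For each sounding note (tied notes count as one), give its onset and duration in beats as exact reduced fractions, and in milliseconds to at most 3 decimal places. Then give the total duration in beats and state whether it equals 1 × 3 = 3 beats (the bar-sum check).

1) 0.0ms=0b +535.714ms=3/2b
2) 535.714ms=3/2b +535.714ms=3/2b
Σ=3b of 3 (168bpm 3/8) — PASS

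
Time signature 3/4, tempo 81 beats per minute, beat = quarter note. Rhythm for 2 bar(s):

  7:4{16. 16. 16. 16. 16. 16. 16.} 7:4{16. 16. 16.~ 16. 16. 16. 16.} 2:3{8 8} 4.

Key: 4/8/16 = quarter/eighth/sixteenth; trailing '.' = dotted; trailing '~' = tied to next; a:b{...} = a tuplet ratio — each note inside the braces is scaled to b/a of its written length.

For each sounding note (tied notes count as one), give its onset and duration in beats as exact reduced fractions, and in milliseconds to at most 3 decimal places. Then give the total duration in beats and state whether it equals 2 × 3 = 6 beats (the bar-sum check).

1) 0.0ms=0b +158.73ms=3/14b
2) 158.73ms=3/14b +158.73ms=3/14b
3) 317.46ms=3/7b +158.73ms=3/14b
4) 476.19ms=9/14b +158.73ms=3/14b
5) 634.921ms=6/7b +158.73ms=3/14b
6) 793.651ms=15/14b +158.73ms=3/14b
7) 952.381ms=9/7b +158.73ms=3/14b
8) 1111.111ms=3/2b +158.73ms=3/14b
9) 1269.841ms=12/7b +158.73ms=3/14b
10) 1428.571ms=27/14b +317.46ms=3/7b
11) 1746.032ms=33/14b +158.73ms=3/14b
12) 1904.762ms=18/7b +158.73ms=3/14b
13) 2063.492ms=39/14b +158.73ms=3/14b
14) 2222.222ms=3b +555.556ms=3/4b
15) 2777.778ms=15/4b +555.556ms=3/4b
16) 3333.333ms=9/2b +1111.111ms=3/2b
Σ=6b of 6 (81bpm 3/4) — PASS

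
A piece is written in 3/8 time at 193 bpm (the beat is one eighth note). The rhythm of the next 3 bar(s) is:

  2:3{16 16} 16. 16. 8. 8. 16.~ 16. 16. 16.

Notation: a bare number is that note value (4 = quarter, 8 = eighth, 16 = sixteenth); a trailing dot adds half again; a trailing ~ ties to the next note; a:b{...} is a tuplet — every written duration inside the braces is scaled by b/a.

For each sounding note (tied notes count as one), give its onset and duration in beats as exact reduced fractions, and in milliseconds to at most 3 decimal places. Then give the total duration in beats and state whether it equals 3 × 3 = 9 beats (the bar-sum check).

1) 0.0ms=0b +233.161ms=3/4b
2) 233.161ms=3/4b +233.161ms=3/4b
3) 466.321ms=3/2b +233.161ms=3/4b
4) 699.482ms=9/4b +233.161ms=3/4b
5) 932.642ms=3b +466.321ms=3/2b
6) 1398.964ms=9/2b +466.321ms=3/2b
7) 1865.285ms=6b +466.321ms=3/2b
8) 2331.606ms=15/2b +233.161ms=3/4b
9) 2564.767ms=33/4b +233.161ms=3/4b
Σ=9b of 9 (193bpm 3/8) — PASS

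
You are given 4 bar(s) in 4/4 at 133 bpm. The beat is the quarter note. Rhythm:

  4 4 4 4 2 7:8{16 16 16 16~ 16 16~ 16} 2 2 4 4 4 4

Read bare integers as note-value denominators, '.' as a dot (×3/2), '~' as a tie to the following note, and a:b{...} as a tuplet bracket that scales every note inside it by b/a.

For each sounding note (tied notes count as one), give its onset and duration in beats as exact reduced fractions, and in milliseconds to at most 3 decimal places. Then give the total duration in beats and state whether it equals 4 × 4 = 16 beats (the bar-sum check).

1) 0.0ms=0b +451.128ms=1b
2) 451.128ms=1b +451.128ms=1b
3) 902.256ms=2b +451.128ms=1b
4) 1353.383ms=3b +451.128ms=1b
5) 1804.511ms=4b +902.256ms=2b
6) 2706.767ms=6b +128.894ms=2/7b
7) 2835.661ms=44/7b +128.894ms=2/7b
8) 2964.554ms=46/7b +128.894ms=2/7b
9) 3093.448ms=48/7b +257.787ms=4/7b
10) 3351.235ms=52/7b +257.787ms=4/7b
11) 3609.023ms=8b +902.256ms=2b
12) 4511.278ms=10b +902.256ms=2b
13) 5413.534ms=12b +451.128ms=1b
14) 5864.662ms=13b +451.128ms=1b
15) 6315.789ms=14b +451.128ms=1b
16) 6766.917ms=15b +451.128ms=1b
Σ=16b of 16 (133bpm 4/4) — PASS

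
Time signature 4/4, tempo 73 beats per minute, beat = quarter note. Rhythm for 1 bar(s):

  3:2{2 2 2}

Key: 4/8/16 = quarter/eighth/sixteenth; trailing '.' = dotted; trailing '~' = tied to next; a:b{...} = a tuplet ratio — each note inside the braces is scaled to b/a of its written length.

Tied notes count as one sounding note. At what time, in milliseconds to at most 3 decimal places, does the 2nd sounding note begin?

1. 0.0ms @ 0 + 1095.89ms (4/3)
2. 1095.89ms @ 4/3 + 1095.89ms (4/3)
3. 2191.781ms @ 8/3 + 1095.89ms (4/3)

note 2 onset = 4/3b = 1095.89ms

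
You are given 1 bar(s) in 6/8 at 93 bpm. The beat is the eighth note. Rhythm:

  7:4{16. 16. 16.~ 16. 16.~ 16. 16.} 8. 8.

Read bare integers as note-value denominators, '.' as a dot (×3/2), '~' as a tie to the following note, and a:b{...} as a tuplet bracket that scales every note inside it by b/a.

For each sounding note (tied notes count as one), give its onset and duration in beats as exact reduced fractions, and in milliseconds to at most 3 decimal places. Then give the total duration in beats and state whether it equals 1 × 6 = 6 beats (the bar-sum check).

1) 0.0ms=0b +276.498ms=3/7b
2) 276.498ms=3/7b +276.498ms=3/7b
3) 552.995ms=6/7b +552.995ms=6/7b
4) 1105.991ms=12/7b +552.995ms=6/7b
5) 1658.986ms=18/7b +276.498ms=3/7b
6) 1935.484ms=3b +967.742ms=3/2b
7) 2903.226ms=9/2b +967.742ms=3/2b
Σ=6b of 6 (93bpm 6/8) — PASS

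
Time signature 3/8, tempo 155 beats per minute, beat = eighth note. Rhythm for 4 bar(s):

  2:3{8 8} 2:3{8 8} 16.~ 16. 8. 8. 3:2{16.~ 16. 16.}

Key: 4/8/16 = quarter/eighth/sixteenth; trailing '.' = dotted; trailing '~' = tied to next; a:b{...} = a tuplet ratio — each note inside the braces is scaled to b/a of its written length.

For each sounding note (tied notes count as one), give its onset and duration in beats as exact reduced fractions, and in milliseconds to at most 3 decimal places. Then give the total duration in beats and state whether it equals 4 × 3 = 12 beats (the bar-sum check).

1) 0.0ms=0b +580.645ms=3/2b
2) 580.645ms=3/2b +580.645ms=3/2b
3) 1161.29ms=3b +580.645ms=3/2b
4) 1741.935ms=9/2b +580.645ms=3/2b
5) 2322.581ms=6b +580.645ms=3/2b
6) 2903.226ms=15/2b +580.645ms=3/2b
7) 3483.871ms=9b +580.645ms=3/2b
8) 4064.516ms=21/2b +387.097ms=1b
9) 4451.613ms=23/2b +193.548ms=1/2b
Σ=12b of 12 (155bpm 3/8) — PASS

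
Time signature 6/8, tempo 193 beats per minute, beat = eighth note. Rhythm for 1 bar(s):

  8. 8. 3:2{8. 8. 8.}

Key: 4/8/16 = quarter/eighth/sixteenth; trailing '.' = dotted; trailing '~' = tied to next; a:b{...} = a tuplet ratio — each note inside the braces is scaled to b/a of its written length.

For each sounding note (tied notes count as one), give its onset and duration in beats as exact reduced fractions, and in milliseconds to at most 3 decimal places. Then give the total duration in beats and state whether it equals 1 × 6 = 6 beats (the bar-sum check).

1) 0.0ms=0b +466.321ms=3/2b
2) 466.321ms=3/2b +466.321ms=3/2b
3) 932.642ms=3b +310.881ms=1b
4) 1243.523ms=4b +310.881ms=1b
5) 1554.404ms=5b +310.881ms=1b
Σ=6b of 6 (193bpm 6/8) — PASS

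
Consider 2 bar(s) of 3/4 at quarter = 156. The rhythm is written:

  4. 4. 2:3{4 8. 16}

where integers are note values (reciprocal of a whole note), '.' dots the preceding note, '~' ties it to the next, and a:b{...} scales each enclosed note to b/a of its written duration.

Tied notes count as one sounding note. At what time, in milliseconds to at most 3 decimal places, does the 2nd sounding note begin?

note 2 onset = 3/2b = 576.923ms

1. 0.0ms @ 0 + 576.923ms (3/2)
2. 576.923ms @ 3/2 + 576.923ms (3/2)
3. 1153.846ms @ 3 + 576.923ms (3/2)
4. 1730.769ms @ 9/2 + 432.692ms (9/8)
5. 2163.462ms @ 45/8 + 144.231ms (3/8)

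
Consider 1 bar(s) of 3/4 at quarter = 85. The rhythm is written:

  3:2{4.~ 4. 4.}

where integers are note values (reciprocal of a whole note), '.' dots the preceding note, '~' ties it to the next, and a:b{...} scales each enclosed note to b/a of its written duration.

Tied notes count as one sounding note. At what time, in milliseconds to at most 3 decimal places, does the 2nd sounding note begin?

note 2 onset = 2b = 1411.765ms

1. 0.0ms @ 0 + 1411.765ms (2)
2. 1411.765ms @ 2 + 705.882ms (1)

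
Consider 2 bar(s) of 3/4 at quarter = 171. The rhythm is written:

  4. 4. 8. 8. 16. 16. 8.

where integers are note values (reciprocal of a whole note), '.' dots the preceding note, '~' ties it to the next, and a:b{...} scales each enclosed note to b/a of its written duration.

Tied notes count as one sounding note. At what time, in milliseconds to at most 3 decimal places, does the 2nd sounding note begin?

note 2 onset = 3/2b = 526.316ms

1. 0.0ms @ 0 + 526.316ms (3/2)
2. 526.316ms @ 3/2 + 526.316ms (3/2)
3. 1052.632ms @ 3 + 263.158ms (3/4)
4. 1315.789ms @ 15/4 + 263.158ms (3/4)
5. 1578.947ms @ 9/2 + 131.579ms (3/8)
6. 1710.526ms @ 39/8 + 131.579ms (3/8)
7. 1842.105ms @ 21/4 + 263.158ms (3/4)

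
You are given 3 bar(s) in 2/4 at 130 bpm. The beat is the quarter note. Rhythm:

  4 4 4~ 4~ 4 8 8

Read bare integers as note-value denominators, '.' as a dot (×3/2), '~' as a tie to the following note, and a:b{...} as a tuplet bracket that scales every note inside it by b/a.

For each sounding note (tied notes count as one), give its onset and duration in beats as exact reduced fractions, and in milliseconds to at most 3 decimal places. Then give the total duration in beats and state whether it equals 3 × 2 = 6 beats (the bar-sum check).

1) 0.0ms=0b +461.538ms=1b
2) 461.538ms=1b +461.538ms=1b
3) 923.077ms=2b +1384.615ms=3b
4) 2307.692ms=5b +230.769ms=1/2b
5) 2538.462ms=11/2b +230.769ms=1/2b
Σ=6b of 6 (130bpm 2/4) — PASS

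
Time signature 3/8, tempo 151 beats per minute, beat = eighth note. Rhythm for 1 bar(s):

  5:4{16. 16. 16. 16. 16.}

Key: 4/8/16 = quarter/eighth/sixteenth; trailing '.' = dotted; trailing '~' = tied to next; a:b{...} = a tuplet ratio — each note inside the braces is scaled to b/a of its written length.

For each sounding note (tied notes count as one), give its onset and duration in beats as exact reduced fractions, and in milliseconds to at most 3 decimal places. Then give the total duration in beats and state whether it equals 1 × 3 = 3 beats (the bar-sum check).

1) 0.0ms=0b +238.411ms=3/5b
2) 238.411ms=3/5b +238.411ms=3/5b
3) 476.821ms=6/5b +238.411ms=3/5b
4) 715.232ms=9/5b +238.411ms=3/5b
5) 953.642ms=12/5b +238.411ms=3/5b
Σ=3b of 3 (151bpm 3/8) — PASS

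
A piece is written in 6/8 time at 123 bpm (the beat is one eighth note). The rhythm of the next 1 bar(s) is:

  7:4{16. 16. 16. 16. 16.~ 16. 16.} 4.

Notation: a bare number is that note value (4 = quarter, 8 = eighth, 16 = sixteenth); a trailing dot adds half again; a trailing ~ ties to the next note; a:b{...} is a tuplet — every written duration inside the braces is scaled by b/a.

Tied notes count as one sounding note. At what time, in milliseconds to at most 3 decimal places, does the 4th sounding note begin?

note 4 onset = 9/7b = 627.178ms

1. 0.0ms @ 0 + 209.059ms (3/7)
2. 209.059ms @ 3/7 + 209.059ms (3/7)
3. 418.118ms @ 6/7 + 209.059ms (3/7)
4. 627.178ms @ 9/7 + 209.059ms (3/7)
5. 836.237ms @ 12/7 + 418.118ms (6/7)
6. 1254.355ms @ 18/7 + 209.059ms (3/7)
7. 1463.415ms @ 3 + 1463.415ms (3)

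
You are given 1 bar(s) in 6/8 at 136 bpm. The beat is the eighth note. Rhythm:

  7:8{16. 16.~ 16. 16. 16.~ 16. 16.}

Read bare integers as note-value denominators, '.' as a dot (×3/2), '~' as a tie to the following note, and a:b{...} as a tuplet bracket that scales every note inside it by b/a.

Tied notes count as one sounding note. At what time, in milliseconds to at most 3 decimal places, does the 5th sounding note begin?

1. 0.0ms @ 0 + 378.151ms (6/7)
2. 378.151ms @ 6/7 + 756.303ms (12/7)
3. 1134.454ms @ 18/7 + 378.151ms (6/7)
4. 1512.605ms @ 24/7 + 756.303ms (12/7)
5. 2268.908ms @ 36/7 + 378.151ms (6/7)

note 5 onset = 36/7b = 2268.908ms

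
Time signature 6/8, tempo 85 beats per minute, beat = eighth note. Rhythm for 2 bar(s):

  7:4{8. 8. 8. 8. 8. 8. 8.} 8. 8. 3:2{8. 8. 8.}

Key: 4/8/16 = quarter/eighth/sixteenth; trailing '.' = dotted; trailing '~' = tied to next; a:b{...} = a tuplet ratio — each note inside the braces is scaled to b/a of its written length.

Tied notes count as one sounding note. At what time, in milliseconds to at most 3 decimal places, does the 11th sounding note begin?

1. 0.0ms @ 0 + 605.042ms (6/7)
2. 605.042ms @ 6/7 + 605.042ms (6/7)
3. 1210.084ms @ 12/7 + 605.042ms (6/7)
4. 1815.126ms @ 18/7 + 605.042ms (6/7)
5. 2420.168ms @ 24/7 + 605.042ms (6/7)
6. 3025.21ms @ 30/7 + 605.042ms (6/7)
7. 3630.252ms @ 36/7 + 605.042ms (6/7)
8. 4235.294ms @ 6 + 1058.824ms (3/2)
9. 5294.118ms @ 15/2 + 1058.824ms (3/2)
10. 6352.941ms @ 9 + 705.882ms (1)
11. 7058.824ms @ 10 + 705.882ms (1)
12. 7764.706ms @ 11 + 705.882ms (1)

note 11 onset = 10b = 7058.824ms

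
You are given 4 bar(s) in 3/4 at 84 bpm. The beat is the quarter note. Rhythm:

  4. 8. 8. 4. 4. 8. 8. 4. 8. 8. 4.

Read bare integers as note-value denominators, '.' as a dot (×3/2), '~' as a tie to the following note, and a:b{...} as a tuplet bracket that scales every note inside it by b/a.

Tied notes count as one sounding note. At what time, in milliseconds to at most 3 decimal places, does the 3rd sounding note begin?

note 3 onset = 9/4b = 1607.143ms

1. 0.0ms @ 0 + 1071.429ms (3/2)
2. 1071.429ms @ 3/2 + 535.714ms (3/4)
3. 1607.143ms @ 9/4 + 535.714ms (3/4)
4. 2142.857ms @ 3 + 1071.429ms (3/2)
5. 3214.286ms @ 9/2 + 1071.429ms (3/2)
6. 4285.714ms @ 6 + 535.714ms (3/4)
7. 4821.429ms @ 27/4 + 535.714ms (3/4)
8. 5357.143ms @ 15/2 + 1071.429ms (3/2)
9. 6428.571ms @ 9 + 535.714ms (3/4)
10. 6964.286ms @ 39/4 + 535.714ms (3/4)
11. 7500.0ms @ 21/2 + 1071.429ms (3/2)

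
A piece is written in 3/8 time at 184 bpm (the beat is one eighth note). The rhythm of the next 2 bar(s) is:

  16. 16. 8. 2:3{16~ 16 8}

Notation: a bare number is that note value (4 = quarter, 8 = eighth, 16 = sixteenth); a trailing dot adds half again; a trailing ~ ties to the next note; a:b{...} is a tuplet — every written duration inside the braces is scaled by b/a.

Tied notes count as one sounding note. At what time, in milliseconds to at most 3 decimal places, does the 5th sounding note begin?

1. 0.0ms @ 0 + 244.565ms (3/4)
2. 244.565ms @ 3/4 + 244.565ms (3/4)
3. 489.13ms @ 3/2 + 489.13ms (3/2)
4. 978.261ms @ 3 + 489.13ms (3/2)
5. 1467.391ms @ 9/2 + 489.13ms (3/2)

note 5 onset = 9/2b = 1467.391ms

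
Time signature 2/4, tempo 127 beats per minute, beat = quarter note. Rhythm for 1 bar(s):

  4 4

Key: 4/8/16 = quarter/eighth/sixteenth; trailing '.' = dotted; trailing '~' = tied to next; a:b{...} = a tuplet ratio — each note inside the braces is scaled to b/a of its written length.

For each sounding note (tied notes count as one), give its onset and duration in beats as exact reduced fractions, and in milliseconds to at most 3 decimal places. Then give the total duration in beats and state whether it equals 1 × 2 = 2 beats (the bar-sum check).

1) 0.0ms=0b +472.441ms=1b
2) 472.441ms=1b +472.441ms=1b
Σ=2b of 2 (127bpm 2/4) — PASS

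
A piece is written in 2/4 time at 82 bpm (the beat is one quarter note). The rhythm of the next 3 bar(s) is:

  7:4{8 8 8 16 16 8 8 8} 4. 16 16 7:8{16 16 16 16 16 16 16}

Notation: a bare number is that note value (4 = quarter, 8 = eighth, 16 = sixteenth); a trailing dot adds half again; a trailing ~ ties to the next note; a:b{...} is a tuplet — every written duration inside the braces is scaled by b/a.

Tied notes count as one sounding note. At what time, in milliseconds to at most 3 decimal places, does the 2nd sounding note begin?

1. 0.0ms @ 0 + 209.059ms (2/7)
2. 209.059ms @ 2/7 + 209.059ms (2/7)
3. 418.118ms @ 4/7 + 209.059ms (2/7)
4. 627.178ms @ 6/7 + 104.53ms (1/7)
5. 731.707ms @ 1 + 104.53ms (1/7)
6. 836.237ms @ 8/7 + 209.059ms (2/7)
7. 1045.296ms @ 10/7 + 209.059ms (2/7)
8. 1254.355ms @ 12/7 + 209.059ms (2/7)
9. 1463.415ms @ 2 + 1097.561ms (3/2)
10. 2560.976ms @ 7/2 + 182.927ms (1/4)
11. 2743.902ms @ 15/4 + 182.927ms (1/4)
12. 2926.829ms @ 4 + 209.059ms (2/7)
13. 3135.889ms @ 30/7 + 209.059ms (2/7)
14. 3344.948ms @ 32/7 + 209.059ms (2/7)
15. 3554.007ms @ 34/7 + 209.059ms (2/7)
16. 3763.066ms @ 36/7 + 209.059ms (2/7)
17. 3972.125ms @ 38/7 + 209.059ms (2/7)
18. 4181.185ms @ 40/7 + 209.059ms (2/7)

note 2 onset = 2/7b = 209.059ms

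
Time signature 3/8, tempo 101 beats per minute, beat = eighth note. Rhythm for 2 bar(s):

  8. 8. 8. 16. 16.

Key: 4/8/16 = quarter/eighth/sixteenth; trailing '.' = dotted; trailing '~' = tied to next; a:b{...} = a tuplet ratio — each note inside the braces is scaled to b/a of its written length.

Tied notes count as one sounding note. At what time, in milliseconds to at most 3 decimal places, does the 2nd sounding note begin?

1. 0.0ms @ 0 + 891.089ms (3/2)
2. 891.089ms @ 3/2 + 891.089ms (3/2)
3. 1782.178ms @ 3 + 891.089ms (3/2)
4. 2673.267ms @ 9/2 + 445.545ms (3/4)
5. 3118.812ms @ 21/4 + 445.545ms (3/4)

note 2 onset = 3/2b = 891.089ms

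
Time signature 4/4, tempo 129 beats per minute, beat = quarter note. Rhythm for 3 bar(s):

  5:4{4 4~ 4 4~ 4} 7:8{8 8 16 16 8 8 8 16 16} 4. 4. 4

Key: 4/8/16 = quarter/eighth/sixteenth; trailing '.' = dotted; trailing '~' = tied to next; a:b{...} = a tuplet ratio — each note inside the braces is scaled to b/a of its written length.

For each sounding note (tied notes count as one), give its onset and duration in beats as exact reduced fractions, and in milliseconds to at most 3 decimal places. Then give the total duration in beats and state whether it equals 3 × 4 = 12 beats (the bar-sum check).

1) 0.0ms=0b +372.093ms=4/5b
2) 372.093ms=4/5b +744.186ms=8/5b
3) 1116.279ms=12/5b +744.186ms=8/5b
4) 1860.465ms=4b +265.781ms=4/7b
5) 2126.246ms=32/7b +265.781ms=4/7b
6) 2392.027ms=36/7b +132.89ms=2/7b
7) 2524.917ms=38/7b +132.89ms=2/7b
8) 2657.807ms=40/7b +265.781ms=4/7b
9) 2923.588ms=44/7b +265.781ms=4/7b
10) 3189.369ms=48/7b +265.781ms=4/7b
11) 3455.15ms=52/7b +132.89ms=2/7b
12) 3588.04ms=54/7b +132.89ms=2/7b
13) 3720.93ms=8b +697.674ms=3/2b
14) 4418.605ms=19/2b +697.674ms=3/2b
15) 5116.279ms=11b +465.116ms=1b
Σ=12b of 12 (129bpm 4/4) — PASS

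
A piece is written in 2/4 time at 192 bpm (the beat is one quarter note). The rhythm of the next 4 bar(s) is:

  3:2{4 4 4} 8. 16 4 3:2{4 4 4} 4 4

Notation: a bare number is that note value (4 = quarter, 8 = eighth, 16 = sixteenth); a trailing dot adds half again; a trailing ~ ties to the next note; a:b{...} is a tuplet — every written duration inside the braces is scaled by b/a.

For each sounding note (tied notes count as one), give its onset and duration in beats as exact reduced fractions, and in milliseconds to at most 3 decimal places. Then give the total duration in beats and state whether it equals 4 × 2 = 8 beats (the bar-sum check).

1) 0.0ms=0b +208.333ms=2/3b
2) 208.333ms=2/3b +208.333ms=2/3b
3) 416.667ms=4/3b +208.333ms=2/3b
4) 625.0ms=2b +234.375ms=3/4b
5) 859.375ms=11/4b +78.125ms=1/4b
6) 937.5ms=3b +312.5ms=1b
7) 1250.0ms=4b +208.333ms=2/3b
8) 1458.333ms=14/3b +208.333ms=2/3b
9) 1666.667ms=16/3b +208.333ms=2/3b
10) 1875.0ms=6b +312.5ms=1b
11) 2187.5ms=7b +312.5ms=1b
Σ=8b of 8 (192bpm 2/4) — PASS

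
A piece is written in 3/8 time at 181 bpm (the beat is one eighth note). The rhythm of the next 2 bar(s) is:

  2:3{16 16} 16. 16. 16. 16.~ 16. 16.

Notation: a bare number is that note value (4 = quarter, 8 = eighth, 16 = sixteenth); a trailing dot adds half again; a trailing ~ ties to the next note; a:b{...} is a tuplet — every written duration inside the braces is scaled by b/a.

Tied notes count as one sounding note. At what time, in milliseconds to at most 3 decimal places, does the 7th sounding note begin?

note 7 onset = 21/4b = 1740.331ms

1. 0.0ms @ 0 + 248.619ms (3/4)
2. 248.619ms @ 3/4 + 248.619ms (3/4)
3. 497.238ms @ 3/2 + 248.619ms (3/4)
4. 745.856ms @ 9/4 + 248.619ms (3/4)
5. 994.475ms @ 3 + 248.619ms (3/4)
6. 1243.094ms @ 15/4 + 497.238ms (3/2)
7. 1740.331ms @ 21/4 + 248.619ms (3/4)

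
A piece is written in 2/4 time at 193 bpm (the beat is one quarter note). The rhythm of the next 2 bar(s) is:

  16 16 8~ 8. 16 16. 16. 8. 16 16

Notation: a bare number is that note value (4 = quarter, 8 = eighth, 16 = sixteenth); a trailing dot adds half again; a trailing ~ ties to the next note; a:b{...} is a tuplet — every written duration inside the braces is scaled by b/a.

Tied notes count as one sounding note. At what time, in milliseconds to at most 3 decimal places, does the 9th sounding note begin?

1. 0.0ms @ 0 + 77.72ms (1/4)
2. 77.72ms @ 1/4 + 77.72ms (1/4)
3. 155.44ms @ 1/2 + 388.601ms (5/4)
4. 544.041ms @ 7/4 + 77.72ms (1/4)
5. 621.762ms @ 2 + 116.58ms (3/8)
6. 738.342ms @ 19/8 + 116.58ms (3/8)
7. 854.922ms @ 11/4 + 233.161ms (3/4)
8. 1088.083ms @ 7/2 + 77.72ms (1/4)
9. 1165.803ms @ 15/4 + 77.72ms (1/4)

note 9 onset = 15/4b = 1165.803ms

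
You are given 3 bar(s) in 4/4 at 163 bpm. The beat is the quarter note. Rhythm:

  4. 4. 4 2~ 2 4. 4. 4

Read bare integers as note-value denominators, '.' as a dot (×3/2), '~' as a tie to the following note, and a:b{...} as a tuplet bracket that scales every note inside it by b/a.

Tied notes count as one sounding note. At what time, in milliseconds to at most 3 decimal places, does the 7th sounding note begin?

note 7 onset = 11b = 4049.08ms

1. 0.0ms @ 0 + 552.147ms (3/2)
2. 552.147ms @ 3/2 + 552.147ms (3/2)
3. 1104.294ms @ 3 + 368.098ms (1)
4. 1472.393ms @ 4 + 1472.393ms (4)
5. 2944.785ms @ 8 + 552.147ms (3/2)
6. 3496.933ms @ 19/2 + 552.147ms (3/2)
7. 4049.08ms @ 11 + 368.098ms (1)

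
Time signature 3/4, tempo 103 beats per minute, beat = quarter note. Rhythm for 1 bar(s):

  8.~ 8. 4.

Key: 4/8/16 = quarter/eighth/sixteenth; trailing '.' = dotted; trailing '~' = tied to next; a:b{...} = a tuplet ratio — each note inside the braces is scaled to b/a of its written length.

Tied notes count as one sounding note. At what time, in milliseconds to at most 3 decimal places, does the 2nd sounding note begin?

note 2 onset = 3/2b = 873.786ms

1. 0.0ms @ 0 + 873.786ms (3/2)
2. 873.786ms @ 3/2 + 873.786ms (3/2)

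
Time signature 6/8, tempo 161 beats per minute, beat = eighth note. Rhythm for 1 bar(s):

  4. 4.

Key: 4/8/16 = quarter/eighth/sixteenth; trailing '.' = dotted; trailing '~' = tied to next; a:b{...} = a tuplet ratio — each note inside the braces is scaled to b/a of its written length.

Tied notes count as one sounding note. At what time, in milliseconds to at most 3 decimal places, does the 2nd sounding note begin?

1. 0.0ms @ 0 + 1118.012ms (3)
2. 1118.012ms @ 3 + 1118.012ms (3)

note 2 onset = 3b = 1118.012ms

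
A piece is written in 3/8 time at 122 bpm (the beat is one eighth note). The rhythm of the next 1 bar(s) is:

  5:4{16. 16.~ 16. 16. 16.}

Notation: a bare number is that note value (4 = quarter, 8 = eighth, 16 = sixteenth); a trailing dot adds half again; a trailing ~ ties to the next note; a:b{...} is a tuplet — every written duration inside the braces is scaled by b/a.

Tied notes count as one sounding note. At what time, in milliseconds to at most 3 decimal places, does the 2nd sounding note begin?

note 2 onset = 3/5b = 295.082ms

1. 0.0ms @ 0 + 295.082ms (3/5)
2. 295.082ms @ 3/5 + 590.164ms (6/5)
3. 885.246ms @ 9/5 + 295.082ms (3/5)
4. 1180.328ms @ 12/5 + 295.082ms (3/5)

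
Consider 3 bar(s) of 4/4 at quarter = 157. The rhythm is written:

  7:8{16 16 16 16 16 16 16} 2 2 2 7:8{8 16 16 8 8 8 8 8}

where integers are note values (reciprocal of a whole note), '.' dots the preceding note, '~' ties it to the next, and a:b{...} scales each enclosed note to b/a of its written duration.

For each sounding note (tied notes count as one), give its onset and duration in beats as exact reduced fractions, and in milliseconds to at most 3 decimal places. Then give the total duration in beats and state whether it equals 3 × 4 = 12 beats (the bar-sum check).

1) 0.0ms=0b +109.19ms=2/7b
2) 109.19ms=2/7b +109.19ms=2/7b
3) 218.38ms=4/7b +109.19ms=2/7b
4) 327.571ms=6/7b +109.19ms=2/7b
5) 436.761ms=8/7b +109.19ms=2/7b
6) 545.951ms=10/7b +109.19ms=2/7b
7) 655.141ms=12/7b +109.19ms=2/7b
8) 764.331ms=2b +764.331ms=2b
9) 1528.662ms=4b +764.331ms=2b
10) 2292.994ms=6b +764.331ms=2b
11) 3057.325ms=8b +218.38ms=4/7b
12) 3275.705ms=60/7b +109.19ms=2/7b
13) 3384.895ms=62/7b +109.19ms=2/7b
14) 3494.086ms=64/7b +218.38ms=4/7b
15) 3712.466ms=68/7b +218.38ms=4/7b
16) 3930.846ms=72/7b +218.38ms=4/7b
17) 4149.227ms=76/7b +218.38ms=4/7b
18) 4367.607ms=80/7b +218.38ms=4/7b
Σ=12b of 12 (157bpm 4/4) — PASS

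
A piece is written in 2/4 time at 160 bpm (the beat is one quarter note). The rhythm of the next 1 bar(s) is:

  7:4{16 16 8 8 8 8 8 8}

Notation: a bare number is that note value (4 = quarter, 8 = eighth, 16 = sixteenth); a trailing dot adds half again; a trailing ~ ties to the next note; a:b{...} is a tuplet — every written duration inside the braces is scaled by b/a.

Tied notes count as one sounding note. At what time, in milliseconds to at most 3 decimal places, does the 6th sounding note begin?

note 6 onset = 8/7b = 428.571ms

1. 0.0ms @ 0 + 53.571ms (1/7)
2. 53.571ms @ 1/7 + 53.571ms (1/7)
3. 107.143ms @ 2/7 + 107.143ms (2/7)
4. 214.286ms @ 4/7 + 107.143ms (2/7)
5. 321.429ms @ 6/7 + 107.143ms (2/7)
6. 428.571ms @ 8/7 + 107.143ms (2/7)
7. 535.714ms @ 10/7 + 107.143ms (2/7)
8. 642.857ms @ 12/7 + 107.143ms (2/7)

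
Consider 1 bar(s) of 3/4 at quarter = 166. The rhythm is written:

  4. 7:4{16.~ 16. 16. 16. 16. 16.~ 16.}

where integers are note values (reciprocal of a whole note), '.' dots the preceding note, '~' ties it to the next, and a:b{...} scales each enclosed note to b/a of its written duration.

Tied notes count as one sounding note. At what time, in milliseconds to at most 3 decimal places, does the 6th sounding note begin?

1. 0.0ms @ 0 + 542.169ms (3/2)
2. 542.169ms @ 3/2 + 154.905ms (3/7)
3. 697.074ms @ 27/14 + 77.453ms (3/14)
4. 774.527ms @ 15/7 + 77.453ms (3/14)
5. 851.979ms @ 33/14 + 77.453ms (3/14)
6. 929.432ms @ 18/7 + 154.905ms (3/7)

note 6 onset = 18/7b = 929.432ms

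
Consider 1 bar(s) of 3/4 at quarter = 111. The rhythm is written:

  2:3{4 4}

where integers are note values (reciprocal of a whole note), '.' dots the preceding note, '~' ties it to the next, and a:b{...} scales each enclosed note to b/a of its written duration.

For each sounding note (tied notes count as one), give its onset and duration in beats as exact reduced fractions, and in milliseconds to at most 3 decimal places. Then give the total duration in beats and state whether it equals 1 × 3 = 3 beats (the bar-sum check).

1) 0.0ms=0b +810.811ms=3/2b
2) 810.811ms=3/2b +810.811ms=3/2b
Σ=3b of 3 (111bpm 3/4) — PASS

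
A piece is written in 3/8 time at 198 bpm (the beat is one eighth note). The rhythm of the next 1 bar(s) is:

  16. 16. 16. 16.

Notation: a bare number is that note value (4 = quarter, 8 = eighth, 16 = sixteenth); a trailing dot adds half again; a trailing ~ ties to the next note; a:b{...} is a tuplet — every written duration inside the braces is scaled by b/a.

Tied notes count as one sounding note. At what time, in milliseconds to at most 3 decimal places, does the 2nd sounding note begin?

1. 0.0ms @ 0 + 227.273ms (3/4)
2. 227.273ms @ 3/4 + 227.273ms (3/4)
3. 454.545ms @ 3/2 + 227.273ms (3/4)
4. 681.818ms @ 9/4 + 227.273ms (3/4)

note 2 onset = 3/4b = 227.273ms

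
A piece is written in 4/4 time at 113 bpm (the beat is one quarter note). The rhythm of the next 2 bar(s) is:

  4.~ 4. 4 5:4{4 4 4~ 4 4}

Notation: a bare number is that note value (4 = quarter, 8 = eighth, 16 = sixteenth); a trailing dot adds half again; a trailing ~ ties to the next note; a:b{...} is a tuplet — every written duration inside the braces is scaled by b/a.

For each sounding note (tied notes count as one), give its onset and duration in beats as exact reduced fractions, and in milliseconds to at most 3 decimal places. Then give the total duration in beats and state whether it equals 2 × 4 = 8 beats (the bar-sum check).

1) 0.0ms=0b +1592.92ms=3b
2) 1592.92ms=3b +530.973ms=1b
3) 2123.894ms=4b +424.779ms=4/5b
4) 2548.673ms=24/5b +424.779ms=4/5b
5) 2973.451ms=28/5b +849.558ms=8/5b
6) 3823.009ms=36/5b +424.779ms=4/5b
Σ=8b of 8 (113bpm 4/4) — PASS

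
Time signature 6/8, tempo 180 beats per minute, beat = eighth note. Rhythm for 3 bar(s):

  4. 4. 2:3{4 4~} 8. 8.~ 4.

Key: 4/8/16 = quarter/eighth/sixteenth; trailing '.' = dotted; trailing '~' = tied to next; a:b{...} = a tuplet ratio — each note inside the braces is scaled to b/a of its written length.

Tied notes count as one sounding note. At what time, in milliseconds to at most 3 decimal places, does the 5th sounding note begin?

note 5 onset = 27/2b = 4500.0ms

1. 0.0ms @ 0 + 1000.0ms (3)
2. 1000.0ms @ 3 + 1000.0ms (3)
3. 2000.0ms @ 6 + 1000.0ms (3)
4. 3000.0ms @ 9 + 1500.0ms (9/2)
5. 4500.0ms @ 27/2 + 1500.0ms (9/2)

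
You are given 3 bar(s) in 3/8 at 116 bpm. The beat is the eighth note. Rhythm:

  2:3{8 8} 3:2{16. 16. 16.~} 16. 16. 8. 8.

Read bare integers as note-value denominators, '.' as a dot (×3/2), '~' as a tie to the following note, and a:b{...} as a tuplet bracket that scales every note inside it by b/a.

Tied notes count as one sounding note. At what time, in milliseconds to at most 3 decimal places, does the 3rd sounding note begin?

1. 0.0ms @ 0 + 775.862ms (3/2)
2. 775.862ms @ 3/2 + 775.862ms (3/2)
3. 1551.724ms @ 3 + 258.621ms (1/2)
4. 1810.345ms @ 7/2 + 258.621ms (1/2)
5. 2068.966ms @ 4 + 646.552ms (5/4)
6. 2715.517ms @ 21/4 + 387.931ms (3/4)
7. 3103.448ms @ 6 + 775.862ms (3/2)
8. 3879.31ms @ 15/2 + 775.862ms (3/2)

note 3 onset = 3b = 1551.724ms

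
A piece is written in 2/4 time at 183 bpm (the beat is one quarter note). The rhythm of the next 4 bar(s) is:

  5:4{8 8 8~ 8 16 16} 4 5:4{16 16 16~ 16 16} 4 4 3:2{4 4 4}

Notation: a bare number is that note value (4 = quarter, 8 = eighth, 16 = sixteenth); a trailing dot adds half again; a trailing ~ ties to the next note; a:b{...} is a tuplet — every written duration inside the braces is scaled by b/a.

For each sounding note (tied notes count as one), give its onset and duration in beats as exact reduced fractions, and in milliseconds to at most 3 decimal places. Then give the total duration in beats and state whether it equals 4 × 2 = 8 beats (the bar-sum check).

1) 0.0ms=0b +131.148ms=2/5b
2) 131.148ms=2/5b +131.148ms=2/5b
3) 262.295ms=4/5b +262.295ms=4/5b
4) 524.59ms=8/5b +65.574ms=1/5b
5) 590.164ms=9/5b +65.574ms=1/5b
6) 655.738ms=2b +327.869ms=1b
7) 983.607ms=3b +65.574ms=1/5b
8) 1049.18ms=16/5b +65.574ms=1/5b
9) 1114.754ms=17/5b +131.148ms=2/5b
10) 1245.902ms=19/5b +65.574ms=1/5b
11) 1311.475ms=4b +327.869ms=1b
12) 1639.344ms=5b +327.869ms=1b
13) 1967.213ms=6b +218.579ms=2/3b
14) 2185.792ms=20/3b +218.579ms=2/3b
15) 2404.372ms=22/3b +218.579ms=2/3b
Σ=8b of 8 (183bpm 2/4) — PASS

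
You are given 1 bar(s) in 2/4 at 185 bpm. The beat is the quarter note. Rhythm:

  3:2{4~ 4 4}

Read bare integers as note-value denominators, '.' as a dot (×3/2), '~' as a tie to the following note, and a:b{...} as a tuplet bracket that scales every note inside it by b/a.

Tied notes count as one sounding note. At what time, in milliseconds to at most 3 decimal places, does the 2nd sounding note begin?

note 2 onset = 4/3b = 432.432ms

1. 0.0ms @ 0 + 432.432ms (4/3)
2. 432.432ms @ 4/3 + 216.216ms (2/3)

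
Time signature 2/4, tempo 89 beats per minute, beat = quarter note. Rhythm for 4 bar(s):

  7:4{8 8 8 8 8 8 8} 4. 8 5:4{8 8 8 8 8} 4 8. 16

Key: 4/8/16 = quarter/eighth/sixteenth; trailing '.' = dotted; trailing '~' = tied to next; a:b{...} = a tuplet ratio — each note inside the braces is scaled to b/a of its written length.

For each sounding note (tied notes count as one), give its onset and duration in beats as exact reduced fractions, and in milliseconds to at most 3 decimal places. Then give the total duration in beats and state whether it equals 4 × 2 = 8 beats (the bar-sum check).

1) 0.0ms=0b +192.616ms=2/7b
2) 192.616ms=2/7b +192.616ms=2/7b
3) 385.233ms=4/7b +192.616ms=2/7b
4) 577.849ms=6/7b +192.616ms=2/7b
5) 770.465ms=8/7b +192.616ms=2/7b
6) 963.082ms=10/7b +192.616ms=2/7b
7) 1155.698ms=12/7b +192.616ms=2/7b
8) 1348.315ms=2b +1011.236ms=3/2b
9) 2359.551ms=7/2b +337.079ms=1/2b
10) 2696.629ms=4b +269.663ms=2/5b
11) 2966.292ms=22/5b +269.663ms=2/5b
12) 3235.955ms=24/5b +269.663ms=2/5b
13) 3505.618ms=26/5b +269.663ms=2/5b
14) 3775.281ms=28/5b +269.663ms=2/5b
15) 4044.944ms=6b +674.157ms=1b
16) 4719.101ms=7b +505.618ms=3/4b
17) 5224.719ms=31/4b +168.539ms=1/4b
Σ=8b of 8 (89bpm 2/4) — PASS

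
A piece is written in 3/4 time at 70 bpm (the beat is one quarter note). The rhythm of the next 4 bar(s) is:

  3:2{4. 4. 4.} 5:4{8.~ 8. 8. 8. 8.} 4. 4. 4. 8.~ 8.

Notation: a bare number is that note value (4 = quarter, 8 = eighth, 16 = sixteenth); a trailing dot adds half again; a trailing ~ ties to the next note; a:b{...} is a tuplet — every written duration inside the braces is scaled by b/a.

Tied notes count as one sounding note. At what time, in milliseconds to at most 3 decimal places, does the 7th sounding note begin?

note 7 onset = 27/5b = 4628.571ms

1. 0.0ms @ 0 + 857.143ms (1)
2. 857.143ms @ 1 + 857.143ms (1)
3. 1714.286ms @ 2 + 857.143ms (1)
4. 2571.429ms @ 3 + 1028.571ms (6/5)
5. 3600.0ms @ 21/5 + 514.286ms (3/5)
6. 4114.286ms @ 24/5 + 514.286ms (3/5)
7. 4628.571ms @ 27/5 + 514.286ms (3/5)
8. 5142.857ms @ 6 + 1285.714ms (3/2)
9. 6428.571ms @ 15/2 + 1285.714ms (3/2)
10. 7714.286ms @ 9 + 1285.714ms (3/2)
11. 9000.0ms @ 21/2 + 1285.714ms (3/2)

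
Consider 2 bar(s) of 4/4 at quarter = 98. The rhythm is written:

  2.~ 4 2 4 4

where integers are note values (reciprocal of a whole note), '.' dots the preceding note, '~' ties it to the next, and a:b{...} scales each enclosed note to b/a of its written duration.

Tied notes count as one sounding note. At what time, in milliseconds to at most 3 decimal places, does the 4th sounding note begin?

note 4 onset = 7b = 4285.714ms

1. 0.0ms @ 0 + 2448.98ms (4)
2. 2448.98ms @ 4 + 1224.49ms (2)
3. 3673.469ms @ 6 + 612.245ms (1)
4. 4285.714ms @ 7 + 612.245ms (1)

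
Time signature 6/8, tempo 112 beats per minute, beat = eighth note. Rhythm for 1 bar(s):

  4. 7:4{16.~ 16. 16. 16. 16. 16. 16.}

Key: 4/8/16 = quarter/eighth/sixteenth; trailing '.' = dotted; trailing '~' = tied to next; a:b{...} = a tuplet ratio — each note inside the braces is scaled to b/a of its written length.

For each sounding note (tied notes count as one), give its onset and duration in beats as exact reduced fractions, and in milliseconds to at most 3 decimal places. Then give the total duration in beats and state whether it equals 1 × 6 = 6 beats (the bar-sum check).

1) 0.0ms=0b +1607.143ms=3b
2) 1607.143ms=3b +459.184ms=6/7b
3) 2066.327ms=27/7b +229.592ms=3/7b
4) 2295.918ms=30/7b +229.592ms=3/7b
5) 2525.51ms=33/7b +229.592ms=3/7b
6) 2755.102ms=36/7b +229.592ms=3/7b
7) 2984.694ms=39/7b +229.592ms=3/7b
Σ=6b of 6 (112bpm 6/8) — PASS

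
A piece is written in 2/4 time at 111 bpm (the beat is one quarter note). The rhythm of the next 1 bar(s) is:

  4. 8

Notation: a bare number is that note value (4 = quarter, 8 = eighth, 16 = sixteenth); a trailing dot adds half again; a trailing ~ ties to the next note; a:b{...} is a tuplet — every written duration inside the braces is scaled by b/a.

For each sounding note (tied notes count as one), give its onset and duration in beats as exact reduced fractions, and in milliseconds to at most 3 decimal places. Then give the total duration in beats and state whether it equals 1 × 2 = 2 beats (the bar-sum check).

1) 0.0ms=0b +810.811ms=3/2b
2) 810.811ms=3/2b +270.27ms=1/2b
Σ=2b of 2 (111bpm 2/4) — PASS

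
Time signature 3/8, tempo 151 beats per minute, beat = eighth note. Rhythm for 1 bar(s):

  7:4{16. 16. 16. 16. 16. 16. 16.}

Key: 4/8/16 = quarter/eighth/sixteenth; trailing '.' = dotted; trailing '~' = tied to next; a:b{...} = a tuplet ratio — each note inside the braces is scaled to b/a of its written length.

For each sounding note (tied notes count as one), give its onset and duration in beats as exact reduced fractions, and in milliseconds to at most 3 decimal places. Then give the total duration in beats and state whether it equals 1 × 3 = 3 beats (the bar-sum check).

1) 0.0ms=0b +170.293ms=3/7b
2) 170.293ms=3/7b +170.293ms=3/7b
3) 340.587ms=6/7b +170.293ms=3/7b
4) 510.88ms=9/7b +170.293ms=3/7b
5) 681.173ms=12/7b +170.293ms=3/7b
6) 851.466ms=15/7b +170.293ms=3/7b
7) 1021.76ms=18/7b +170.293ms=3/7b
Σ=3b of 3 (151bpm 3/8) — PASS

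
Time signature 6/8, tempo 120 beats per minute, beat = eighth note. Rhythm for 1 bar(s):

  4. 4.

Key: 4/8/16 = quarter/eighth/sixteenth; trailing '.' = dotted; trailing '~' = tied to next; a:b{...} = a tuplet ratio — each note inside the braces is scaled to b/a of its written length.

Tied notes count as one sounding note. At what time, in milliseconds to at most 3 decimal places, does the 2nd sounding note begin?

1. 0.0ms @ 0 + 1500.0ms (3)
2. 1500.0ms @ 3 + 1500.0ms (3)

note 2 onset = 3b = 1500.0ms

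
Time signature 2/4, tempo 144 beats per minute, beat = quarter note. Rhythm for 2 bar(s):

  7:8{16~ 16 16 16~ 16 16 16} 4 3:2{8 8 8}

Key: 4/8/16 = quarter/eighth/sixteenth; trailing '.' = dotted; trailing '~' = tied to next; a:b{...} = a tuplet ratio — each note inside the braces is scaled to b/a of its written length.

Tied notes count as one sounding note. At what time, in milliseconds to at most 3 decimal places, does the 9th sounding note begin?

1. 0.0ms @ 0 + 238.095ms (4/7)
2. 238.095ms @ 4/7 + 119.048ms (2/7)
3. 357.143ms @ 6/7 + 238.095ms (4/7)
4. 595.238ms @ 10/7 + 119.048ms (2/7)
5. 714.286ms @ 12/7 + 119.048ms (2/7)
6. 833.333ms @ 2 + 416.667ms (1)
7. 1250.0ms @ 3 + 138.889ms (1/3)
8. 1388.889ms @ 10/3 + 138.889ms (1/3)
9. 1527.778ms @ 11/3 + 138.889ms (1/3)

note 9 onset = 11/3b = 1527.778ms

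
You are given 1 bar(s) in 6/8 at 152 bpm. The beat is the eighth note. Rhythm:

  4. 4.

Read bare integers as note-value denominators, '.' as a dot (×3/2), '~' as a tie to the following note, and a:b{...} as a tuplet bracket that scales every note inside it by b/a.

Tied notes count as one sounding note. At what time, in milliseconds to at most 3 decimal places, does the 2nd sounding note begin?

note 2 onset = 3b = 1184.211ms

1. 0.0ms @ 0 + 1184.211ms (3)
2. 1184.211ms @ 3 + 1184.211ms (3)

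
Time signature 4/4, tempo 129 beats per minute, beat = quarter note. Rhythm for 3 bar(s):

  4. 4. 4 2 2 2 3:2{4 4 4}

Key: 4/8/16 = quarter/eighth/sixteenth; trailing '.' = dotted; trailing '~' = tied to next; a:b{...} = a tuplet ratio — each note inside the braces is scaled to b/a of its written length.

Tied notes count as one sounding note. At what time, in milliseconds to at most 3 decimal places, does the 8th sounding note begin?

1. 0.0ms @ 0 + 697.674ms (3/2)
2. 697.674ms @ 3/2 + 697.674ms (3/2)
3. 1395.349ms @ 3 + 465.116ms (1)
4. 1860.465ms @ 4 + 930.233ms (2)
5. 2790.698ms @ 6 + 930.233ms (2)
6. 3720.93ms @ 8 + 930.233ms (2)
7. 4651.163ms @ 10 + 310.078ms (2/3)
8. 4961.24ms @ 32/3 + 310.078ms (2/3)
9. 5271.318ms @ 34/3 + 310.078ms (2/3)

note 8 onset = 32/3b = 4961.24ms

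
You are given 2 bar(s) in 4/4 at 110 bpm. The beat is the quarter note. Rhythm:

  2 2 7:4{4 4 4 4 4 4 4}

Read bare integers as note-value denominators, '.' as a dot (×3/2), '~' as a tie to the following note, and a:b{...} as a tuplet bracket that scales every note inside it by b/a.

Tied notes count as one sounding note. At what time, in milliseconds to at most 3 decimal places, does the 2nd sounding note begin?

1. 0.0ms @ 0 + 1090.909ms (2)
2. 1090.909ms @ 2 + 1090.909ms (2)
3. 2181.818ms @ 4 + 311.688ms (4/7)
4. 2493.506ms @ 32/7 + 311.688ms (4/7)
5. 2805.195ms @ 36/7 + 311.688ms (4/7)
6. 3116.883ms @ 40/7 + 311.688ms (4/7)
7. 3428.571ms @ 44/7 + 311.688ms (4/7)
8. 3740.26ms @ 48/7 + 311.688ms (4/7)
9. 4051.948ms @ 52/7 + 311.688ms (4/7)

note 2 onset = 2b = 1090.909ms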